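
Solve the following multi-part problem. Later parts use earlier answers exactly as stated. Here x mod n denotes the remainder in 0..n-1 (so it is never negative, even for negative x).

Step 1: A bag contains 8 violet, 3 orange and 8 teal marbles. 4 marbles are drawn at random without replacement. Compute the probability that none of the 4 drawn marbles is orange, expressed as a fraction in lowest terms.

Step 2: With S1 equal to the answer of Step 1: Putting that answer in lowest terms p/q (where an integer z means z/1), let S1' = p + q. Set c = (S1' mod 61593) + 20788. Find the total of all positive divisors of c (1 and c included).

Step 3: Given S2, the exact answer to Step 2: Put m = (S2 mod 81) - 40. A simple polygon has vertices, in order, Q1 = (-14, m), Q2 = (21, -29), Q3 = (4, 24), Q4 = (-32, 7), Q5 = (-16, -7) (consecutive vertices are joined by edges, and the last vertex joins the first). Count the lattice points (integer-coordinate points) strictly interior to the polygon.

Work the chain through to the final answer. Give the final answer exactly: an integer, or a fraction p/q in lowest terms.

1324

Step 1: total draws C(19,4) = 3876; favorable C(16,4) = 1820; P = 455/969; answer 455/969
Step 2: S1 = 455/969; threaded value p + q = 1424; c = 22212; 22212 = 2^2 * 3^2 * 617; sigma = (1 + 2 + 4) * (1 + 3 + 9) * (1 + 617) = 7 * 13 * 618 = 56238; answer 56238
Step 3: S2 = 56238; m = -16; cross terms: (-14*-29 - 21*-16)=742, (21*24 - 4*-29)=620, (4*7 - -32*24)=796, (-32*-7 - -16*7)=336, (-16*-16 - -14*-7)=158; twice the area = |2652| = 2652; area = 1326; boundary points = 1 + 1 + 1 + 2 + 1 = 6; strictly interior points = area - boundary/2 + 1 = 1324; answer 1324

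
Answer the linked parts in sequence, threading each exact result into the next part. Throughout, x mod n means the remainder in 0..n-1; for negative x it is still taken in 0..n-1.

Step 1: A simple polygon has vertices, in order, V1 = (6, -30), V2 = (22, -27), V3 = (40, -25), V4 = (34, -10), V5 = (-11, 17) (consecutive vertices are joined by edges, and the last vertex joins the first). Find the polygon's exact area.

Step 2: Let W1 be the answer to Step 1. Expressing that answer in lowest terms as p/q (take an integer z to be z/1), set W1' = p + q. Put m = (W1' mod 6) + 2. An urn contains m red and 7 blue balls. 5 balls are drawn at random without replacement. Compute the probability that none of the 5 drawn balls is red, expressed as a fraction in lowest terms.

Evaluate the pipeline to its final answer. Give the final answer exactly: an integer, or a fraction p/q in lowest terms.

Step 1: cross terms: (6*-27 - 22*-30)=498, (22*-25 - 40*-27)=530, (40*-10 - 34*-25)=450, (34*17 - -11*-10)=468, (-11*-30 - 6*17)=228; twice the area = |2174| = 2174; area = 1087; answer 1087
Step 2: W1 = 1087; threaded value p + q = 1088; m = 4; total draws C(11,5) = 462; favorable C(7,5) = 21; P = 1/22; answer 1/22

1/22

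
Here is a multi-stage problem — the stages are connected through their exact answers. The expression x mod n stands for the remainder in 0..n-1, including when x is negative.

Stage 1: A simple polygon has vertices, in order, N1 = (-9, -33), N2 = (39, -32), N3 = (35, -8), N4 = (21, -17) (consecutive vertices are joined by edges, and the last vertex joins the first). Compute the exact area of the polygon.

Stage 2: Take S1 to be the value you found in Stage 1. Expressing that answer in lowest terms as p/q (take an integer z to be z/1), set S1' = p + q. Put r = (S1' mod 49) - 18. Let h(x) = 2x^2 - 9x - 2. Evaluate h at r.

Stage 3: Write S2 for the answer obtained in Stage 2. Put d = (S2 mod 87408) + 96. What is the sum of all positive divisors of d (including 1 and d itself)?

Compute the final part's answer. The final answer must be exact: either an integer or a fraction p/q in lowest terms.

Stage 1: cross terms: (-9*-32 - 39*-33)=1575, (39*-8 - 35*-32)=808, (35*-17 - 21*-8)=-427, (21*-33 - -9*-17)=-846; twice the area = |1110| = 1110; area = 555; answer 555
Stage 2: S1 = 555; threaded value p + q = 556; r = -1; 2*(-1)^2 - 9*(-1)^1 - 2 = (2) + (9) + (-2) = 9; answer 9
Stage 3: S2 = 9; d = 105; 105 = 3 * 5 * 7; sigma = (1 + 3) * (1 + 5) * (1 + 7) = 4 * 6 * 8 = 192; answer 192

192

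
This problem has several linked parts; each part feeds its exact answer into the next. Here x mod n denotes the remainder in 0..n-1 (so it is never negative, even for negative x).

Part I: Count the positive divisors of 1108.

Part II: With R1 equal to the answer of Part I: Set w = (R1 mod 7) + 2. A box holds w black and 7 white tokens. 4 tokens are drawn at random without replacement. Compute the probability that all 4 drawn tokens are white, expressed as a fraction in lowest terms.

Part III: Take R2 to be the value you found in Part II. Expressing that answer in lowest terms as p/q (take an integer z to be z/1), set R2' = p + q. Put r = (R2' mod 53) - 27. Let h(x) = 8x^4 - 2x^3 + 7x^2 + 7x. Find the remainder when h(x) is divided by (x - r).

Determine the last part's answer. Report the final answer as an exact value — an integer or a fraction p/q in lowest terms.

Part I: 1108 = 2^2 * 277; number of divisors = (2+1) * (1+1) = 6; answer 6
Part II: R1 = 6; w = 8; total draws C(15,4) = 1365; favorable C(7,4) = 35; P = 1/39; answer 1/39
Part III: R2 = 1/39; threaded value p + q = 40; r = 13; remainder = value at the root: 8*(13)^4 - 2*(13)^3 + 7*(13)^2 + 7*(13)^1 = (228488) + (-4394) + (1183) + (91) = 225368; answer 225368

225368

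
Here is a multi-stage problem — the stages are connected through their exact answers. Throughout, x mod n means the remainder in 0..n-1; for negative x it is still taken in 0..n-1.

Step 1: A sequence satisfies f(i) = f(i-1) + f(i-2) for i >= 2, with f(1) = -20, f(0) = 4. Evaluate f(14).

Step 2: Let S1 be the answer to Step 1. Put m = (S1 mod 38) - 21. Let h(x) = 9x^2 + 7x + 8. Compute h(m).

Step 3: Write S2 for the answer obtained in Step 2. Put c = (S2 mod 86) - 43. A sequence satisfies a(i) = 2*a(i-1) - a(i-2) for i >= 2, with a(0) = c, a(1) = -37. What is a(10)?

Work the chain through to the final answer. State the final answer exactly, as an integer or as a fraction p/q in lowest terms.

Step 1: f(2) = 1*(-20) + 1*(4) = -16; iterating: f(2)=-16, f(3)=-36, f(4)=-52, f(5)=-88, f(6)=-140, f(7)=-228, f(8)=-368, f(9)=-596, f(10)=-964, f(11)=-1560, f(12)=-2524, f(13)=-4084, f(14)=-6608; answer -6608
Step 2: S1 = -6608; m = -17; 9*(-17)^2 + 7*(-17)^1 + 8 = (2601) + (-119) + (8) = 2490; answer 2490
Step 3: S2 = 2490; c = 39; a(2) = 2*(-37) - 1*(39) = -113; iterating: a(2)=-113, a(3)=-189, a(4)=-265, a(5)=-341, a(6)=-417, a(7)=-493, a(8)=-569, a(9)=-645, a(10)=-721; answer -721

-721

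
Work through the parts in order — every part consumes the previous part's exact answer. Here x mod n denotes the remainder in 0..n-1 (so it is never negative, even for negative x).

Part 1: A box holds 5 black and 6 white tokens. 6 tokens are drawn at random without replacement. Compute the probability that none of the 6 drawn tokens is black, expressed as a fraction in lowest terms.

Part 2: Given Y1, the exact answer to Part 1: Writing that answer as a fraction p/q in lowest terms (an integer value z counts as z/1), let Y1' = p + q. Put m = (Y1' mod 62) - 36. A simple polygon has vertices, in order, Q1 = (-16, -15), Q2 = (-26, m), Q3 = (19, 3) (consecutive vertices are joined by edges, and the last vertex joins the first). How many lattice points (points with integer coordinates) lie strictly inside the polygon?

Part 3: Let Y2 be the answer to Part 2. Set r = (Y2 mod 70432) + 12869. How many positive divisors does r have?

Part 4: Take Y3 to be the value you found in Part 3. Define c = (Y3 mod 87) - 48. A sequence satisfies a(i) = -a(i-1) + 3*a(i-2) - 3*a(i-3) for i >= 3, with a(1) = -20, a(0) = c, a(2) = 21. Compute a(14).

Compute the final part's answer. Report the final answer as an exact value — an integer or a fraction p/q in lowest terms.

360921

Part 1: total draws C(11,6) = 462; favorable C(6,6) = 1; P = 1/462; answer 1/462
Part 2: Y1 = 1/462; threaded value p + q = 463; m = -7; cross terms: (-16*-7 - -26*-15)=-278, (-26*3 - 19*-7)=55, (19*-15 - -16*3)=-237; twice the area = |-460| = 460; area = 230; boundary points = 2 + 5 + 1 = 8; strictly interior points = area - boundary/2 + 1 = 227; answer 227
Part 3: Y2 = 227; r = 13096; 13096 = 2^3 * 1637; number of divisors = (3+1) * (1+1) = 8; answer 8
Part 4: Y3 = 8; c = -40; a(3) = -1*(21) + 3*(-20) - 3*(-40) = 39; iterating: a(3)=39, a(4)=84, a(5)=-30, a(6)=165, a(7)=-507, a(8)=1092, a(9)=-3108, a(10)=7905, a(11)=-20505, a(12)=53544, a(13)=-138774, a(14)=360921; answer 360921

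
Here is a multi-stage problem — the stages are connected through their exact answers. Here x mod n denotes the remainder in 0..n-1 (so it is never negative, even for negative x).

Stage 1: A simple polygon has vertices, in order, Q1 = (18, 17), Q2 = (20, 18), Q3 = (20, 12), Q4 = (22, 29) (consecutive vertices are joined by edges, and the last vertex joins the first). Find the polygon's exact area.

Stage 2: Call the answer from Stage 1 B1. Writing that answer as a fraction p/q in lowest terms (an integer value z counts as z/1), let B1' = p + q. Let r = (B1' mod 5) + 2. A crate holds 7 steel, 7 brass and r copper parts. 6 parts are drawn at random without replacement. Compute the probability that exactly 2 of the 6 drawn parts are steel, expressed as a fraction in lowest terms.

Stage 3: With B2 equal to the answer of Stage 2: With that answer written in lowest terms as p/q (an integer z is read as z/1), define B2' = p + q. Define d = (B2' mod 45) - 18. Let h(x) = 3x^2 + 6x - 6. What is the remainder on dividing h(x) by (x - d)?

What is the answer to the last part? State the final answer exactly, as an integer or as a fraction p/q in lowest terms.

Stage 1: cross terms: (18*18 - 20*17)=-16, (20*12 - 20*18)=-120, (20*29 - 22*12)=316, (22*17 - 18*29)=-148; twice the area = |32| = 32; area = 16; answer 16
Stage 2: B1 = 16; threaded value p + q = 17; r = 4; total draws C(18,6) = 18564; favorable C(7,2)*C(11,4) = 6930; P = 165/442; answer 165/442
Stage 3: B2 = 165/442; threaded value p + q = 607; d = 4; remainder = value at the root: 3*(4)^2 + 6*(4)^1 - 6 = (48) + (24) + (-6) = 66; answer 66

66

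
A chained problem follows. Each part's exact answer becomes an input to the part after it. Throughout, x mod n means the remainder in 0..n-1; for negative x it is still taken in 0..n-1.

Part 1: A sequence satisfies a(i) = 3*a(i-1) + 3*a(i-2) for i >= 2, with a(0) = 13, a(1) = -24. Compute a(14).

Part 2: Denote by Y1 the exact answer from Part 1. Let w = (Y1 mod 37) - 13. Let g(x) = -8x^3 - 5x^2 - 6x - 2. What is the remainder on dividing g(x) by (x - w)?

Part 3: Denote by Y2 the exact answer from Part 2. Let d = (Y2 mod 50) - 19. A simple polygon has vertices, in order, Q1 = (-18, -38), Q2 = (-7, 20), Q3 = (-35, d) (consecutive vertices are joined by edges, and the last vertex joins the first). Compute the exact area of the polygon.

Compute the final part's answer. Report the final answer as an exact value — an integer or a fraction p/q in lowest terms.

1547/2

Part 1: a(2) = 3*(-24) + 3*(13) = -33; iterating: a(2)=-33, a(3)=-171, a(4)=-612, a(5)=-2349, a(6)=-8883, a(7)=-33696, a(8)=-127737, a(9)=-484299, a(10)=-1836108, a(11)=-6961221, a(12)=-26391987, a(13)=-100059624, a(14)=-379354833; answer -379354833
Part 2: Y1 = -379354833; w = 12; remainder = value at the root: -8*(12)^3 - 5*(12)^2 - 6*(12)^1 - 2 = (-13824) + (-720) + (-72) + (-2) = -14618; answer -14618
Part 3: Y2 = -14618; d = 13; cross terms: (-18*20 - -7*-38)=-626, (-7*13 - -35*20)=609, (-35*-38 - -18*13)=1564; twice the area = |1547| = 1547; area = 1547/2; answer 1547/2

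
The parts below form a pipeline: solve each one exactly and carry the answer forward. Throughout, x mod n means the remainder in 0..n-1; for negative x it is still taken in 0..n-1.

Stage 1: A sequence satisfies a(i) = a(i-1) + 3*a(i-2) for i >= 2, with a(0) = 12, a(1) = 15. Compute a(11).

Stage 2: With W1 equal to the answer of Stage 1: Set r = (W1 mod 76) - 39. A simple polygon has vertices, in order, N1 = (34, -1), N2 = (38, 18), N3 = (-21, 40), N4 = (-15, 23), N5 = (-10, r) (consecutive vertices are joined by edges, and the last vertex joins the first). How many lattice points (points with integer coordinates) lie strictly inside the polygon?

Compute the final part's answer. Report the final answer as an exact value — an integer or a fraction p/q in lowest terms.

1402

Stage 1: a(2) = 1*(15) + 3*(12) = 51; iterating: a(2)=51, a(3)=96, a(4)=249, a(5)=537, a(6)=1284, a(7)=2895, a(8)=6747, a(9)=15432, a(10)=35673, a(11)=81969; answer 81969
Stage 2: W1 = 81969; r = 2; cross terms: (34*18 - 38*-1)=650, (38*40 - -21*18)=1898, (-21*23 - -15*40)=117, (-15*2 - -10*23)=200, (-10*-1 - 34*2)=-58; twice the area = |2807| = 2807; area = 2807/2; boundary points = 1 + 1 + 1 + 1 + 1 = 5; strictly interior points = area - boundary/2 + 1 = 1402; answer 1402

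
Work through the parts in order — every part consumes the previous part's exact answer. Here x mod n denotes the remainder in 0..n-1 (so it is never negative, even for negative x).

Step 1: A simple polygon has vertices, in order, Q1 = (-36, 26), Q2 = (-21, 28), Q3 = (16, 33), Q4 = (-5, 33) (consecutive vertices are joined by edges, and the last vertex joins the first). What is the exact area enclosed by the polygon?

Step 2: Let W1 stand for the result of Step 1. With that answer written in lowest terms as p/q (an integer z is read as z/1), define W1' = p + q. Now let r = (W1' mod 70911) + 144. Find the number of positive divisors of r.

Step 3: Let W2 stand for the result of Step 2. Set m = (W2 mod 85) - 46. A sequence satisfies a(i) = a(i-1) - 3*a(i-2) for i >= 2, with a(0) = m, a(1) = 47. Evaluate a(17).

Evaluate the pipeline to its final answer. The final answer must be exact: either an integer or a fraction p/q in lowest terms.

582977

Step 1: cross terms: (-36*28 - -21*26)=-462, (-21*33 - 16*28)=-1141, (16*33 - -5*33)=693, (-5*26 - -36*33)=1058; twice the area = |148| = 148; area = 74; answer 74
Step 2: W1 = 74; threaded value p + q = 75; r = 219; 219 = 3 * 73; number of divisors = (1+1) * (1+1) = 4; answer 4
Step 3: W2 = 4; m = -42; a(2) = 1*(47) - 3*(-42) = 173; iterating: a(2)=173, a(3)=32, a(4)=-487, a(5)=-583, a(6)=878, a(7)=2627, a(8)=-7, a(9)=-7888, a(10)=-7867, a(11)=15797, a(12)=39398, a(13)=-7993, a(14)=-126187, a(15)=-102208, a(16)=276353, a(17)=582977; answer 582977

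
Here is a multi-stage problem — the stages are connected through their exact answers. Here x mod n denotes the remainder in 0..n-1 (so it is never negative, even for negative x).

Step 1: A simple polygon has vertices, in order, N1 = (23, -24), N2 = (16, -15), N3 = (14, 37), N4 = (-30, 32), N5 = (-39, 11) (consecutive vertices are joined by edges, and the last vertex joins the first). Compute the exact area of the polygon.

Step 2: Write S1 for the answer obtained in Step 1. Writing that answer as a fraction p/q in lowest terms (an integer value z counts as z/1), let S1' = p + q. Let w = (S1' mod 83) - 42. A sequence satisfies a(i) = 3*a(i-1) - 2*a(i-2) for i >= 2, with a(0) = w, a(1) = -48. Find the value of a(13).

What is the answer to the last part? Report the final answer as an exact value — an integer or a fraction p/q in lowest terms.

Step 1: cross terms: (23*-15 - 16*-24)=39, (16*37 - 14*-15)=802, (14*32 - -30*37)=1558, (-30*11 - -39*32)=918, (-39*-24 - 23*11)=683; twice the area = |4000| = 4000; area = 2000; answer 2000
Step 2: S1 = 2000; threaded value p + q = 2001; w = -33; a(2) = 3*(-48) - 2*(-33) = -78; iterating: a(2)=-78, a(3)=-138, a(4)=-258, a(5)=-498, a(6)=-978, a(7)=-1938, a(8)=-3858, a(9)=-7698, a(10)=-15378, a(11)=-30738, a(12)=-61458, a(13)=-122898; answer -122898

-122898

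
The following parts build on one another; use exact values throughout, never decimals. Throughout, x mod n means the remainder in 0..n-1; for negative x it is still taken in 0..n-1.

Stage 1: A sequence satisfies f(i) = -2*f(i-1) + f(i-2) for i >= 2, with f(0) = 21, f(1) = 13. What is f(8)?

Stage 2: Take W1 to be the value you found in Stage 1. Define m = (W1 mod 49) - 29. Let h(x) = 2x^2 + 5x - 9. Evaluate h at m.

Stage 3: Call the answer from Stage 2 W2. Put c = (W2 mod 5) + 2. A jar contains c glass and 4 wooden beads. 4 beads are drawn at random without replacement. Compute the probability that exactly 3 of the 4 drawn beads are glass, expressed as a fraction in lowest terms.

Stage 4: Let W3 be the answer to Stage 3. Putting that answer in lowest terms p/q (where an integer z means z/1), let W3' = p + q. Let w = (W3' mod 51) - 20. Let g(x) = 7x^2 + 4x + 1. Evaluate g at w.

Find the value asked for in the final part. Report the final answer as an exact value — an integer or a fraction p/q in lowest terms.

Stage 1: f(2) = -2*(13) + 1*(21) = -5; iterating: f(2)=-5, f(3)=23, f(4)=-51, f(5)=125, f(6)=-301, f(7)=727, f(8)=-1755; answer -1755
Stage 2: W1 = -1755; m = -20; 2*(-20)^2 + 5*(-20)^1 - 9 = (800) + (-100) + (-9) = 691; answer 691
Stage 3: W2 = 691; c = 3; total draws C(7,4) = 35; favorable C(3,3)*C(4,1) = 4; P = 4/35; answer 4/35
Stage 4: W3 = 4/35; threaded value p + q = 39; w = 19; 7*(19)^2 + 4*(19)^1 + 1 = (2527) + (76) + (1) = 2604; answer 2604

2604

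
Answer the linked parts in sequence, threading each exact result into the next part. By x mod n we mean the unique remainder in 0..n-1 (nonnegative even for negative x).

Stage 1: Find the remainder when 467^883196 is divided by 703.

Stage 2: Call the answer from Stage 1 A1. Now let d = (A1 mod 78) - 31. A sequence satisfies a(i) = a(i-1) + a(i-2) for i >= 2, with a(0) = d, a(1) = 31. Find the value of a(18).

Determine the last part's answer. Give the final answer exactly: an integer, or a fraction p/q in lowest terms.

72119

Stage 1: squarings mod 703: 467^1=467, 467^2=159, 467^4=676, 467^8=26, 467^16=676, 467^32=26, 467^64=676, 467^128=26, 467^256=676, 467^512=26, 467^1024=676, 467^2048=26, 467^4096=676, 467^8192=26, 467^16384=676, 467^32768=26, 467^65536=676, 467^131072=26, 467^262144=676, 467^524288=26; 467^883196 = 467^4 * 467^8 * 467^16 * 467^32 * 467^64 * 467^128 * 467^256 * 467^2048 * 467^4096 * 467^8192 * 467^16384 * 467^65536 * 467^262144 * 467^524288 = 26 (mod 703); answer 26
Stage 2: A1 = 26; d = -5; a(2) = 1*(31) + 1*(-5) = 26; iterating: a(2)=26, a(3)=57, a(4)=83, a(5)=140, a(6)=223, a(7)=363, a(8)=586, a(9)=949, a(10)=1535, a(11)=2484, a(12)=4019, a(13)=6503, a(14)=10522, a(15)=17025, a(16)=27547, a(17)=44572, a(18)=72119; answer 72119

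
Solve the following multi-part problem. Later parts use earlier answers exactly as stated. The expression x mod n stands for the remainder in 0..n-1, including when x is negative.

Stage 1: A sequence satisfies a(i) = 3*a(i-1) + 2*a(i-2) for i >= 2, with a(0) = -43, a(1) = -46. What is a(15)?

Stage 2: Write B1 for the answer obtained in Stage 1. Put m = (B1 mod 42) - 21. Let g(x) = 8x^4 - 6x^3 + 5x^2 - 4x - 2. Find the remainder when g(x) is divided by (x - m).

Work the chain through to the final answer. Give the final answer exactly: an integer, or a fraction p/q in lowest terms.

Stage 1: a(2) = 3*(-46) + 2*(-43) = -224; iterating: a(2)=-224, a(3)=-764, a(4)=-2740, a(5)=-9748, a(6)=-34724, a(7)=-123668, a(8)=-440452, a(9)=-1568692, a(10)=-5586980, a(11)=-19898324, a(12)=-70868932, a(13)=-252403444, a(14)=-898948196, a(15)=-3201651476; answer -3201651476
Stage 2: B1 = -3201651476; m = 19; remainder = value at the root: 8*(19)^4 - 6*(19)^3 + 5*(19)^2 - 4*(19)^1 - 2 = (1042568) + (-41154) + (1805) + (-76) + (-2) = 1003141; answer 1003141

1003141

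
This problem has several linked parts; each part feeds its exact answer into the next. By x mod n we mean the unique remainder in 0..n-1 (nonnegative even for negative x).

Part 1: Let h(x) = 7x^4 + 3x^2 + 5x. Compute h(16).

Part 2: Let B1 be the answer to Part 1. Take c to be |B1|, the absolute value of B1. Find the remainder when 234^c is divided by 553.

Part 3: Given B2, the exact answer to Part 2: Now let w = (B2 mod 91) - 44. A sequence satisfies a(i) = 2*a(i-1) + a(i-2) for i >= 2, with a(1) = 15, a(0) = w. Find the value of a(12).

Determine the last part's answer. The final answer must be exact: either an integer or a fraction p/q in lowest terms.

Part 1: 7*(16)^4 + 3*(16)^2 + 5*(16)^1 = (458752) + (768) + (80) = 459600; answer 459600
Part 2: B1 = 459600; c = 459600; squarings mod 553: 234^1=234, 234^2=9, 234^4=81, 234^8=478, 234^16=95, 234^32=177, 234^64=361, 234^128=366, 234^256=130, 234^512=310, 234^1024=431, 234^2048=506, 234^4096=550, 234^8192=9, 234^16384=81, 234^32768=478, 234^65536=95, 234^131072=177, 234^262144=361; 234^459600 = 234^16 * 234^64 * 234^256 * 234^512 * 234^65536 * 234^131072 * 234^262144 = 64 (mod 553); answer 64
Part 3: B2 = 64; w = 20; a(2) = 2*(15) + 1*(20) = 50; iterating: a(2)=50, a(3)=115, a(4)=280, a(5)=675, a(6)=1630, a(7)=3935, a(8)=9500, a(9)=22935, a(10)=55370, a(11)=133675, a(12)=322720; answer 322720

322720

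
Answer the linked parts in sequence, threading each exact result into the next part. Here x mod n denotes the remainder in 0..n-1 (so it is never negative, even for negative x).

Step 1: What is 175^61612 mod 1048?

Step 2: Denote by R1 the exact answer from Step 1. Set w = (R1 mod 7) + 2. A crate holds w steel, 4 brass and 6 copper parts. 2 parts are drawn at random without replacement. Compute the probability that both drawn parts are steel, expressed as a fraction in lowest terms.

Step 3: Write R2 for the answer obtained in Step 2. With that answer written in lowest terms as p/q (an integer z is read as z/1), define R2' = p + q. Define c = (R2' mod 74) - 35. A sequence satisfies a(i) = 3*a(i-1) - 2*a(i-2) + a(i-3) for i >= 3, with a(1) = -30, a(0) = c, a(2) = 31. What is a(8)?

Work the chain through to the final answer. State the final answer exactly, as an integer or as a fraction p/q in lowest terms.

Step 1: squarings mod 1048: 175^1=175, 175^2=233, 175^4=841, 175^8=929, 175^16=537, 175^32=169, 175^64=265, 175^128=9, 175^256=81, 175^512=273, 175^1024=121, 175^2048=1017, 175^4096=961, 175^8192=233, 175^16384=841, 175^32768=929; 175^61612 = 175^4 * 175^8 * 175^32 * 175^128 * 175^4096 * 175^8192 * 175^16384 * 175^32768 = 273 (mod 1048); answer 273
Step 2: R1 = 273; w = 2; total draws C(12,2) = 66; favorable C(2,2) = 1; P = 1/66; answer 1/66
Step 3: R2 = 1/66; threaded value p + q = 67; c = 32; a(3) = 3*(31) - 2*(-30) + 1*(32) = 185; iterating: a(3)=185, a(4)=463, a(5)=1050, a(6)=2409, a(7)=5590, a(8)=13002; answer 13002

13002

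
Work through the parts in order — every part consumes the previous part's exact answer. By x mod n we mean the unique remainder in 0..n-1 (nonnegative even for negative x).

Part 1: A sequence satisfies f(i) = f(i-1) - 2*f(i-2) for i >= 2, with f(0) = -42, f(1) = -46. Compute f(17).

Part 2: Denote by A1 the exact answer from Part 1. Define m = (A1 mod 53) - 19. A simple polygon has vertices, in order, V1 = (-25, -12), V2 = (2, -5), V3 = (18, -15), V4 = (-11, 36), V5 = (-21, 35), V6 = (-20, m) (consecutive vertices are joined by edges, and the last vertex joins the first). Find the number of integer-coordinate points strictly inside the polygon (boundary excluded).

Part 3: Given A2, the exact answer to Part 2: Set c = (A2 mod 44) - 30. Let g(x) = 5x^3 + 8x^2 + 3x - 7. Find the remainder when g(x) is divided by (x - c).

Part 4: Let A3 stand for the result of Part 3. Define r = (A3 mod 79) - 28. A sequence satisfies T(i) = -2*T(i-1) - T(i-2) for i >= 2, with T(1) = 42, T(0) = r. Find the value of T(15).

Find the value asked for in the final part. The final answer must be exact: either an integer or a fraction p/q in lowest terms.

Part 1: f(2) = 1*(-46) - 2*(-42) = 38; iterating: f(2)=38, f(3)=130, f(4)=54, f(5)=-206, f(6)=-314, f(7)=98, f(8)=726, f(9)=530, f(10)=-922, f(11)=-1982, f(12)=-138, f(13)=3826, f(14)=4102, f(15)=-3550, f(16)=-11754, f(17)=-4654; answer -4654
Part 2: A1 = -4654; m = -9; cross terms: (-25*-5 - 2*-12)=149, (2*-15 - 18*-5)=60, (18*36 - -11*-15)=483, (-11*35 - -21*36)=371, (-21*-9 - -20*35)=889, (-20*-12 - -25*-9)=15; twice the area = |1967| = 1967; area = 1967/2; boundary points = 1 + 2 + 1 + 1 + 1 + 1 = 7; strictly interior points = area - boundary/2 + 1 = 981; answer 981
Part 3: A2 = 981; c = -17; remainder = value at the root: 5*(-17)^3 + 8*(-17)^2 + 3*(-17)^1 - 7 = (-24565) + (2312) + (-51) + (-7) = -22311; answer -22311
Part 4: A3 = -22311; r = 18; T(2) = -2*(42) - 1*(18) = -102; iterating: T(2)=-102, T(3)=162, T(4)=-222, T(5)=282, T(6)=-342, T(7)=402, T(8)=-462, T(9)=522, T(10)=-582, T(11)=642, T(12)=-702, T(13)=762, T(14)=-822, T(15)=882; answer 882

882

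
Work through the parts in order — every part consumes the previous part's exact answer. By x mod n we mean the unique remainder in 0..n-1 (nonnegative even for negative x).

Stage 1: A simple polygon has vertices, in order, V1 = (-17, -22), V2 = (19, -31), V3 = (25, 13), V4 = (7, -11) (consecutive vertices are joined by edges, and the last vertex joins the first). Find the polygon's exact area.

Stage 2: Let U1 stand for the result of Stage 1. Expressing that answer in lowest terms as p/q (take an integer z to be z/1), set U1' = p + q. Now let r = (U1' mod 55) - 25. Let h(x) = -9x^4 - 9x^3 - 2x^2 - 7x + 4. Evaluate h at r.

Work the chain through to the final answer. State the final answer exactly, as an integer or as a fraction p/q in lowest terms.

-23

Stage 1: cross terms: (-17*-31 - 19*-22)=945, (19*13 - 25*-31)=1022, (25*-11 - 7*13)=-366, (7*-22 - -17*-11)=-341; twice the area = |1260| = 1260; area = 630; answer 630
Stage 2: U1 = 630; threaded value p + q = 631; r = 1; -9*(1)^4 - 9*(1)^3 - 2*(1)^2 - 7*(1)^1 + 4 = (-9) + (-9) + (-2) + (-7) + (4) = -23; answer -23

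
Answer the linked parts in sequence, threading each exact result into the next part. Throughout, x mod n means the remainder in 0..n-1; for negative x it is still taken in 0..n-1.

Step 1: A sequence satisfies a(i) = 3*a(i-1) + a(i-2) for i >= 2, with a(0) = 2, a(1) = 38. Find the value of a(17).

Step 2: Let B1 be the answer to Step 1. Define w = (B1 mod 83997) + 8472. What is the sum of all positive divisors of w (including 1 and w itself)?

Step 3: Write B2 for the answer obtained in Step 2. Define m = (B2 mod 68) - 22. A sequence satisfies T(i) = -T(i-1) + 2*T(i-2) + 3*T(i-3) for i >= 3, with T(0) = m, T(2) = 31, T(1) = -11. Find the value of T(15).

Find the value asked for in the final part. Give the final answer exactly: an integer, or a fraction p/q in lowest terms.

-467

Step 1: a(2) = 3*(38) + 1*(2) = 116; iterating: a(2)=116, a(3)=386, a(4)=1274, a(5)=4208, a(6)=13898, a(7)=45902, a(8)=151604, a(9)=500714, a(10)=1653746, a(11)=5461952, a(12)=18039602, a(13)=59580758, a(14)=196781876, a(15)=649926386, a(16)=2146561034, a(17)=7089609488; answer 7089609488
Step 2: B1 = 7089609488; w = 19169; 19169 = 29 * 661; sigma = (1 + 29) * (1 + 661) = 30 * 662 = 19860; answer 19860
Step 3: B2 = 19860; m = -18; T(3) = -1*(31) + 2*(-11) + 3*(-18) = -107; iterating: T(3)=-107, T(4)=136, T(5)=-257, T(6)=208, T(7)=-314, T(8)=-41, T(9)=37, T(10)=-1061, T(11)=1012, T(12)=-3023, T(13)=1864, T(14)=-4874, T(15)=-467; answer -467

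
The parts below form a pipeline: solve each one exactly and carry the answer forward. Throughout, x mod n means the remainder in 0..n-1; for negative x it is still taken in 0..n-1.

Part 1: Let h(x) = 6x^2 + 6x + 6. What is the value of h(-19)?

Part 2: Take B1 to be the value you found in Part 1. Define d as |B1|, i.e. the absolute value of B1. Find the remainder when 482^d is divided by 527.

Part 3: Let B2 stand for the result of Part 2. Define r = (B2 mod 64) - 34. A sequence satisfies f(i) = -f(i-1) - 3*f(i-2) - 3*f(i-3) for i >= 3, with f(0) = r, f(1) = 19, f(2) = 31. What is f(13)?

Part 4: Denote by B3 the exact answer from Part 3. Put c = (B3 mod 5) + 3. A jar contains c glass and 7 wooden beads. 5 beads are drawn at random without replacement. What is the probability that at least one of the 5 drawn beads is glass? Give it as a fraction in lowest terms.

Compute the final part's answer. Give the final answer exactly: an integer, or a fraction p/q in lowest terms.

283/286

Part 1: 6*(-19)^2 + 6*(-19)^1 + 6 = (2166) + (-114) + (6) = 2058; answer 2058
Part 2: B1 = 2058; d = 2058; squarings mod 527: 482^1=482, 482^2=444, 482^4=38, 482^8=390, 482^16=324, 482^32=103, 482^64=69, 482^128=18, 482^256=324, 482^512=103, 482^1024=69, 482^2048=18; 482^2058 = 482^2 * 482^8 * 482^2048 = 202 (mod 527); answer 202
Part 3: B2 = 202; r = -24; f(3) = -1*(31) - 3*(19) - 3*(-24) = -16; iterating: f(3)=-16, f(4)=-134, f(5)=89, f(6)=361, f(7)=-226, f(8)=-1124, f(9)=719, f(10)=3331, f(11)=-2116, f(12)=-10034, f(13)=6389; answer 6389
Part 4: B3 = 6389; c = 7; total draws C(14,5) = 2002; complement C(7,5) = 21; favorable 2002 - 21 = 1981; P = 283/286; answer 283/286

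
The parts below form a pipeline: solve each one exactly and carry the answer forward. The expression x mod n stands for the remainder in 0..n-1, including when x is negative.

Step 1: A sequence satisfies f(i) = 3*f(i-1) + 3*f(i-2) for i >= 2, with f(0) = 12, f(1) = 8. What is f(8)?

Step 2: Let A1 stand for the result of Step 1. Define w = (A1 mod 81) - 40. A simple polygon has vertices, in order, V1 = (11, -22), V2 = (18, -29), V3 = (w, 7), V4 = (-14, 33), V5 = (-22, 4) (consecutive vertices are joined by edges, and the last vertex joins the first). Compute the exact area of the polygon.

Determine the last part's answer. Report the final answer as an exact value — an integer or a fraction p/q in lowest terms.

1069/2

Step 1: f(2) = 3*(8) + 3*(12) = 60; iterating: f(2)=60, f(3)=204, f(4)=792, f(5)=2988, f(6)=11340, f(7)=42984, f(8)=162972; answer 162972
Step 2: A1 = 162972; w = -40; cross terms: (11*-29 - 18*-22)=77, (18*7 - -40*-29)=-1034, (-40*33 - -14*7)=-1222, (-14*4 - -22*33)=670, (-22*-22 - 11*4)=440; twice the area = |-1069| = 1069; area = 1069/2; answer 1069/2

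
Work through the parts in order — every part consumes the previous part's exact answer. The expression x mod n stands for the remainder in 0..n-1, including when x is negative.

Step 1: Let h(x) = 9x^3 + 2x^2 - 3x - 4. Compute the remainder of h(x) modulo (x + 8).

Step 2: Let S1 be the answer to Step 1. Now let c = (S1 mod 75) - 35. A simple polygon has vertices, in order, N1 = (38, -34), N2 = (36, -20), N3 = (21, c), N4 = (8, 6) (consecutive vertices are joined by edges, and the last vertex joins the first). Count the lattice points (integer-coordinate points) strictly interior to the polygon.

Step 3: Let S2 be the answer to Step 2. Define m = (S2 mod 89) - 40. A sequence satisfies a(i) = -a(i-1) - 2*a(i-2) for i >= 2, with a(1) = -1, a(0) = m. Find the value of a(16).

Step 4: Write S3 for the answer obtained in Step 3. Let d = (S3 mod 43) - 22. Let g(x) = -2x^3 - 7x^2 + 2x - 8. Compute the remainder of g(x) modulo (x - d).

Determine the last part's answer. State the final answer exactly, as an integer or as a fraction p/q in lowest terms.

-48

Step 1: remainder = value at the root: 9*(-8)^3 + 2*(-8)^2 - 3*(-8)^1 - 4 = (-4608) + (128) + (24) + (-4) = -4460; answer -4460
Step 2: S1 = -4460; c = 5; cross terms: (38*-20 - 36*-34)=464, (36*5 - 21*-20)=600, (21*6 - 8*5)=86, (8*-34 - 38*6)=-500; twice the area = |650| = 650; area = 325; boundary points = 2 + 5 + 1 + 10 = 18; strictly interior points = area - boundary/2 + 1 = 317; answer 317
Step 3: S2 = 317; m = 10; a(2) = -1*(-1) - 2*(10) = -19; iterating: a(2)=-19, a(3)=21, a(4)=17, a(5)=-59, a(6)=25, a(7)=93, a(8)=-143, a(9)=-43, a(10)=329, a(11)=-243, a(12)=-415, a(13)=901, a(14)=-71, a(15)=-1731, a(16)=1873; answer 1873
Step 4: S3 = 1873; d = 2; remainder = value at the root: -2*(2)^3 - 7*(2)^2 + 2*(2)^1 - 8 = (-16) + (-28) + (4) + (-8) = -48; answer -48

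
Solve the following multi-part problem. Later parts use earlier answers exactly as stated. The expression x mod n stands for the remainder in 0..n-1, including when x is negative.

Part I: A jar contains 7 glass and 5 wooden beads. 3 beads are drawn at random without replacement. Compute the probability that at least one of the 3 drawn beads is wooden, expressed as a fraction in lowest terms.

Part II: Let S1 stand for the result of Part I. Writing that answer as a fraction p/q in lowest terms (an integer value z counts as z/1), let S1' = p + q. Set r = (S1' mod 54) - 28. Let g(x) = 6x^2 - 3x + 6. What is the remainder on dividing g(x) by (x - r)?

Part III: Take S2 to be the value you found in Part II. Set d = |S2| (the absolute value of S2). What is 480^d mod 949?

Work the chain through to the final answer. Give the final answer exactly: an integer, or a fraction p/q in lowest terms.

Part I: total draws C(12,3) = 220; complement C(7,3) = 35; favorable 220 - 35 = 185; P = 37/44; answer 37/44
Part II: S1 = 37/44; threaded value p + q = 81; r = -1; remainder = value at the root: 6*(-1)^2 - 3*(-1)^1 + 6 = (6) + (3) + (6) = 15; answer 15
Part III: S2 = 15; d = 15; squarings mod 949: 480^1=480, 480^2=742, 480^4=144, 480^8=807; 480^15 = 480^1 * 480^2 * 480^4 * 480^8 = 129 (mod 949); answer 129

129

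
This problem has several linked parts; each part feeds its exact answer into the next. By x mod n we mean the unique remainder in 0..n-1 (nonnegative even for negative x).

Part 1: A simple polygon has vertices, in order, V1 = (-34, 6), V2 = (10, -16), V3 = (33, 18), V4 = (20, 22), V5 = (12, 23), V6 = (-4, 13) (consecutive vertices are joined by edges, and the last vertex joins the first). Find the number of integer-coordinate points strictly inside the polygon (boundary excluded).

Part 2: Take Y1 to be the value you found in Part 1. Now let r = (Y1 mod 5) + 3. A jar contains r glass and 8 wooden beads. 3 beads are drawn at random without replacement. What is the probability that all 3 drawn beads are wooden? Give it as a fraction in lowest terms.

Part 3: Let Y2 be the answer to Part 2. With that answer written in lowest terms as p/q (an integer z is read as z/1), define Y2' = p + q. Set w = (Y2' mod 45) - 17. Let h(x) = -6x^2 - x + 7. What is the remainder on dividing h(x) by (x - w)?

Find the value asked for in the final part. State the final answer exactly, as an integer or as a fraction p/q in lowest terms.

Part 1: cross terms: (-34*-16 - 10*6)=484, (10*18 - 33*-16)=708, (33*22 - 20*18)=366, (20*23 - 12*22)=196, (12*13 - -4*23)=248, (-4*6 - -34*13)=418; twice the area = |2420| = 2420; area = 1210; boundary points = 22 + 1 + 1 + 1 + 2 + 1 = 28; strictly interior points = area - boundary/2 + 1 = 1197; answer 1197
Part 2: Y1 = 1197; r = 5; total draws C(13,3) = 286; favorable C(8,3) = 56; P = 28/143; answer 28/143
Part 3: Y2 = 28/143; threaded value p + q = 171; w = 19; remainder = value at the root: -6*(19)^2 - 1*(19)^1 + 7 = (-2166) + (-19) + (7) = -2178; answer -2178

-2178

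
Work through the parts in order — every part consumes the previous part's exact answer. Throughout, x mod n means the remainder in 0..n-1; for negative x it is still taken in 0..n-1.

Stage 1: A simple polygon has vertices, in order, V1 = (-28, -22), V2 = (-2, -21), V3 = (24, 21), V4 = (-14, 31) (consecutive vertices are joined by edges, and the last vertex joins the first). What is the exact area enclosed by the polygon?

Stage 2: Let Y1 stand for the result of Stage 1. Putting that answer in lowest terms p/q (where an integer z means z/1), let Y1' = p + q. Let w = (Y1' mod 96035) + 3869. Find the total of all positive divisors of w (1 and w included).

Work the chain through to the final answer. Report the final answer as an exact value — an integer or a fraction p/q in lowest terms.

12420

Stage 1: cross terms: (-28*-21 - -2*-22)=544, (-2*21 - 24*-21)=462, (24*31 - -14*21)=1038, (-14*-22 - -28*31)=1176; twice the area = |3220| = 3220; area = 1610; answer 1610
Stage 2: Y1 = 1610; threaded value p + q = 1611; w = 5480; 5480 = 2^3 * 5 * 137; sigma = (1 + 2 + 4 + 8) * (1 + 5) * (1 + 137) = 15 * 6 * 138 = 12420; answer 12420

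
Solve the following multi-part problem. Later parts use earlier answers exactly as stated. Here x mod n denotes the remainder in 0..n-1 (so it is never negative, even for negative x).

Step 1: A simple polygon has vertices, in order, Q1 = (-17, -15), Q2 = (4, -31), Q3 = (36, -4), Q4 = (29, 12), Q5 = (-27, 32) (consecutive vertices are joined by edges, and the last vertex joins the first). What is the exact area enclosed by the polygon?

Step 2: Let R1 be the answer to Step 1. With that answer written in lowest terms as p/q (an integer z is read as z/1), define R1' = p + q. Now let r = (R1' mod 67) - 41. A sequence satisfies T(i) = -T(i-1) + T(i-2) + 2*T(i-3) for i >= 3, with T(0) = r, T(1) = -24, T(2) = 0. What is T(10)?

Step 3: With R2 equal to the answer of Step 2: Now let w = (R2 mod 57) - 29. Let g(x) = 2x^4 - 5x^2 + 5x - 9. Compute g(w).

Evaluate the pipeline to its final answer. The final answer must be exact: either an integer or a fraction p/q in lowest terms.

Step 1: cross terms: (-17*-31 - 4*-15)=587, (4*-4 - 36*-31)=1100, (36*12 - 29*-4)=548, (29*32 - -27*12)=1252, (-27*-15 - -17*32)=949; twice the area = |4436| = 4436; area = 2218; answer 2218
Step 2: R1 = 2218; threaded value p + q = 2219; r = -33; T(3) = -1*(0) + 1*(-24) + 2*(-33) = -90; iterating: T(3)=-90, T(4)=42, T(5)=-132, T(6)=-6, T(7)=-42, T(8)=-228, T(9)=174, T(10)=-486; answer -486
Step 3: R2 = -486; w = -2; 2*(-2)^4 - 5*(-2)^2 + 5*(-2)^1 - 9 = (32) + (-20) + (-10) + (-9) = -7; answer -7

-7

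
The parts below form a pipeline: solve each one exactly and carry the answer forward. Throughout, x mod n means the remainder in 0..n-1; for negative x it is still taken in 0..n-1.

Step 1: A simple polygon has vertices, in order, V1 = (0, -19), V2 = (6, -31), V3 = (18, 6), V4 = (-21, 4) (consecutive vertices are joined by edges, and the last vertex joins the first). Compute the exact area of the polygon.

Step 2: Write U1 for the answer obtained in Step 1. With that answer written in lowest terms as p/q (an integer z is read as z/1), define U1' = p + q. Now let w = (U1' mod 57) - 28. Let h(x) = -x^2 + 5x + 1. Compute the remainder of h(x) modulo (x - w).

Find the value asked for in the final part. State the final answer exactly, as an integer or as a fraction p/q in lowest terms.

-499

Step 1: cross terms: (0*-31 - 6*-19)=114, (6*6 - 18*-31)=594, (18*4 - -21*6)=198, (-21*-19 - 0*4)=399; twice the area = |1305| = 1305; area = 1305/2; answer 1305/2
Step 2: U1 = 1305/2; threaded value p + q = 1307; w = 25; remainder = value at the root: -1*(25)^2 + 5*(25)^1 + 1 = (-625) + (125) + (1) = -499; answer -499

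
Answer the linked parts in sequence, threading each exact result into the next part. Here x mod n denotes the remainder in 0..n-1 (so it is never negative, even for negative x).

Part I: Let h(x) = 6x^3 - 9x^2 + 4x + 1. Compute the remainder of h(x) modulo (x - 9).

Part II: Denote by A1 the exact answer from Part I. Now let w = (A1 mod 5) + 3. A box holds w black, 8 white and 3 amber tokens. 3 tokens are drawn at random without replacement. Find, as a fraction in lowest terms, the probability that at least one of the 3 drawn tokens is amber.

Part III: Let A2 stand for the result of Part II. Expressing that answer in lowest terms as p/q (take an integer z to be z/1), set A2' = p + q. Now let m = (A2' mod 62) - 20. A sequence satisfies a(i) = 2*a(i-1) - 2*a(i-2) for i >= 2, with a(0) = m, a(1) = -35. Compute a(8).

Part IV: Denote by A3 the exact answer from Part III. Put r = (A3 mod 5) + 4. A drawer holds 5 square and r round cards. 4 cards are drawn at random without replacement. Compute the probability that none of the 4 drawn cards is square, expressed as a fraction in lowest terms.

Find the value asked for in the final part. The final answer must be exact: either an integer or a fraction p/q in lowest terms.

1/126

Part I: remainder = value at the root: 6*(9)^3 - 9*(9)^2 + 4*(9)^1 + 1 = (4374) + (-729) + (36) + (1) = 3682; answer 3682
Part II: A1 = 3682; w = 5; total draws C(16,3) = 560; complement C(13,3) = 286; favorable 560 - 286 = 274; P = 137/280; answer 137/280
Part III: A2 = 137/280; threaded value p + q = 417; m = 25; a(2) = 2*(-35) - 2*(25) = -120; iterating: a(2)=-120, a(3)=-170, a(4)=-100, a(5)=140, a(6)=480, a(7)=680, a(8)=400; answer 400
Part IV: A3 = 400; r = 4; total draws C(9,4) = 126; favorable C(4,4) = 1; P = 1/126; answer 1/126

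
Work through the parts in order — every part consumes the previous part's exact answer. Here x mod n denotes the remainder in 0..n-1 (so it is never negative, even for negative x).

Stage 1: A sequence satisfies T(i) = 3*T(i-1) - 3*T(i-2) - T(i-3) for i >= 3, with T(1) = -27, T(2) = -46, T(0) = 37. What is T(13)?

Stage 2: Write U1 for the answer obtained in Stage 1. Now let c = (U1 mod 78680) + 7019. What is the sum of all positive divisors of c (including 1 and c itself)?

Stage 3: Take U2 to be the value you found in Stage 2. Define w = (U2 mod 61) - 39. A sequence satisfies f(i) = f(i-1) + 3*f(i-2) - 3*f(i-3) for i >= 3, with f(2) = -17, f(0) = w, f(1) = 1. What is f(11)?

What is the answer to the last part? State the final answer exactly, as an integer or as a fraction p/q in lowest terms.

2905

Stage 1: T(3) = 3*(-46) - 3*(-27) - 1*(37) = -94; iterating: T(3)=-94, T(4)=-117, T(5)=-23, T(6)=376, T(7)=1314, T(8)=2837, T(9)=4193, T(10)=2754, T(11)=-7154, T(12)=-33917, T(13)=-83043; answer -83043
Stage 2: U1 = -83043; c = 81336; 81336 = 2^3 * 3 * 3389; sigma = (1 + 2 + 4 + 8) * (1 + 3) * (1 + 3389) = 15 * 4 * 3390 = 203400; answer 203400
Stage 3: U2 = 203400; w = -13; f(3) = 1*(-17) + 3*(1) - 3*(-13) = 25; iterating: f(3)=25, f(4)=-29, f(5)=97, f(6)=-65, f(7)=313, f(8)=-173, f(9)=961, f(10)=-497, f(11)=2905; answer 2905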